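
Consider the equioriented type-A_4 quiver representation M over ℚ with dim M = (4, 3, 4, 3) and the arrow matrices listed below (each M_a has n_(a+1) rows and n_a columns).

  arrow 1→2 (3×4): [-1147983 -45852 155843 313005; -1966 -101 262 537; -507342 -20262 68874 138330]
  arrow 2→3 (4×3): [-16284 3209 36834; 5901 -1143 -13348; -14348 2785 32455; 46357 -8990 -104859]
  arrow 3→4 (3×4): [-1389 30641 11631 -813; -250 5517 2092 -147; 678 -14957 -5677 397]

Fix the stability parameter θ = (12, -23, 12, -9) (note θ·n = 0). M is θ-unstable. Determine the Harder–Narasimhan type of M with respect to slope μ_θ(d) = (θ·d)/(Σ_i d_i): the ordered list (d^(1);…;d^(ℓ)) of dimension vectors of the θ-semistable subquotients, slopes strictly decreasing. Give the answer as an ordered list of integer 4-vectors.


Barcode: M ≅ I[1,1], I[1,3], I[1,4]^2, I[3,4]. HN layers by μ_θ (3 steps, strictly decreasing):
  μ^(1)=12; μ^(2)=3/2; μ^(3)=-11/2

((1, 0, 1, 0); (0, 0, 3, 3); (3, 3, 0, 0))


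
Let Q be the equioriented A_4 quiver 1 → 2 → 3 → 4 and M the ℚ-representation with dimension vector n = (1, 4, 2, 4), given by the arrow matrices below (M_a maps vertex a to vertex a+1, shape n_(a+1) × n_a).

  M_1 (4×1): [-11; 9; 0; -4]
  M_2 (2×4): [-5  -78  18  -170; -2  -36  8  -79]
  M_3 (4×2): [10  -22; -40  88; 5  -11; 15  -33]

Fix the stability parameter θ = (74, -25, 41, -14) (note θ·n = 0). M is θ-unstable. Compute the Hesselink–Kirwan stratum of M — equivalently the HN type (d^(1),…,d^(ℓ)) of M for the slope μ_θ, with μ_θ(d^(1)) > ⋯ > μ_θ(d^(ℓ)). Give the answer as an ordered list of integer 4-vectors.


Via rank(M_{q-1}∘⋯∘M_p): M ≅ I[1,4], I[2,2]^2, I[2,3], I[4,4]^3.
μ_θ-semistable layers: μ^(1)=41; μ^(2)=19; μ^(3)=-14; μ^(4)=-25

((0, 0, 1, 0); (1, 1, 1, 1); (0, 0, 0, 3); (0, 3, 0, 0))


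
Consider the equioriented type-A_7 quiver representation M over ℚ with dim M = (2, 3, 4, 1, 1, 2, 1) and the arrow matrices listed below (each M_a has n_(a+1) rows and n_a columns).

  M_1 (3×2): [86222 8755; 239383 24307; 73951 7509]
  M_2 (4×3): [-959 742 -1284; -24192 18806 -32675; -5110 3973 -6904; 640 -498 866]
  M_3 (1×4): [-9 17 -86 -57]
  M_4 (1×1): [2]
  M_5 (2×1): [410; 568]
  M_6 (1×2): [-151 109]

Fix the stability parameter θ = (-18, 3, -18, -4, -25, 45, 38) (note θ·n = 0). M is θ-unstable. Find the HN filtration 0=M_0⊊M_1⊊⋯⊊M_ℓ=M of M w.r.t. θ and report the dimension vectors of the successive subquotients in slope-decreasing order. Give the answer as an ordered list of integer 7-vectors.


Via rank(M_{q-1}∘⋯∘M_p): M ≅ I[1,3], I[1,7], I[2,3], I[3,3], I[6,6].
μ_θ-semistable layers: μ^(1)=45; μ^(2)=83/2; μ^(3)=-15/2; μ^(4)=-11; μ^(5)=-18

((0, 0, 0, 0, 0, 1, 0); (0, 0, 0, 0, 0, 1, 1); (0, 2, 2, 0, 0, 0, 0); (0, 1, 1, 1, 1, 0, 0); (2, 0, 1, 0, 0, 0, 0))


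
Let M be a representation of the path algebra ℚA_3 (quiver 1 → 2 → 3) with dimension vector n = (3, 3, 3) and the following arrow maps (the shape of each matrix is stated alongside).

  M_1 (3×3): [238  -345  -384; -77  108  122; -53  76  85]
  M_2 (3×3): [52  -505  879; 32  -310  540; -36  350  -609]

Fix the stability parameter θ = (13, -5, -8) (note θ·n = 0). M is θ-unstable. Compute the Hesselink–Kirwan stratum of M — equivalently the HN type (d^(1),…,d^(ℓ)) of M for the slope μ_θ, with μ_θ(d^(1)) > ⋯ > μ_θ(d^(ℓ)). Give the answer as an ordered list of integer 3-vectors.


Interval decomposition of M: I[1,2], I[1,3]^2, I[3,3].
HN type (ℓ=3): μ^(1)=4; μ^(2)=0; μ^(3)=-8

((1, 1, 0); (2, 2, 2); (0, 0, 1))


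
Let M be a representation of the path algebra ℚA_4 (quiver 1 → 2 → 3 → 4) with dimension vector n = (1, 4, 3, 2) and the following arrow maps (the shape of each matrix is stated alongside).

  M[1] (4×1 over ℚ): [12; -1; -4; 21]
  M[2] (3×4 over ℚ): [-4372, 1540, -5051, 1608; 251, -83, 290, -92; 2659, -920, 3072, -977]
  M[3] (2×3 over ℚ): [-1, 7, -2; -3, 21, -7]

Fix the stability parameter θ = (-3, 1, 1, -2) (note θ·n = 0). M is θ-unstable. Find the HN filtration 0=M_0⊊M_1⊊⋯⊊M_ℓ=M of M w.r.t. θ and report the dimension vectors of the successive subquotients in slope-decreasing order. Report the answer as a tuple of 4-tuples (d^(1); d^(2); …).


Barcode: M ≅ I[1,4], I[2,2], I[2,3], I[2,4]. HN layers by μ_θ (3 steps, strictly decreasing):
  μ^(1)=1; μ^(2)=0; μ^(3)=-3

((0, 2, 1, 0); (0, 2, 2, 2); (1, 0, 0, 0))


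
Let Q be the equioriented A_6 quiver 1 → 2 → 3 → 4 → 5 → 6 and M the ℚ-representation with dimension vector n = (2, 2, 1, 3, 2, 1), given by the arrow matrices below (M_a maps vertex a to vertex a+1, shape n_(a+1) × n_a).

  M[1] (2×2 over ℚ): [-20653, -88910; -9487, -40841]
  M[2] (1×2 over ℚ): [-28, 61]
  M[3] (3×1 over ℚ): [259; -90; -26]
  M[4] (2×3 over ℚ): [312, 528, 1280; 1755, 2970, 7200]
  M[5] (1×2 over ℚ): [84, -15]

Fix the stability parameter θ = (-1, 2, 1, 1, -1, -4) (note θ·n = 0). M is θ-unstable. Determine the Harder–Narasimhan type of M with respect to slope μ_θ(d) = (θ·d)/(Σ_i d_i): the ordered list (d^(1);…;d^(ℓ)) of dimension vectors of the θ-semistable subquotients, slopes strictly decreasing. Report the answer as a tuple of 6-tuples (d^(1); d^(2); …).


Barcode: M ≅ I[1,2], I[1,6], I[4,4]^2, I[5,5]. HN layers by μ_θ (4 steps, strictly decreasing):
  μ^(1)=2; μ^(2)=1; μ^(3)=-1/5; μ^(4)=-1

((0, 1, 0, 0, 0, 0); (0, 0, 0, 2, 0, 0); (0, 1, 1, 1, 1, 1); (2, 0, 0, 0, 1, 0))


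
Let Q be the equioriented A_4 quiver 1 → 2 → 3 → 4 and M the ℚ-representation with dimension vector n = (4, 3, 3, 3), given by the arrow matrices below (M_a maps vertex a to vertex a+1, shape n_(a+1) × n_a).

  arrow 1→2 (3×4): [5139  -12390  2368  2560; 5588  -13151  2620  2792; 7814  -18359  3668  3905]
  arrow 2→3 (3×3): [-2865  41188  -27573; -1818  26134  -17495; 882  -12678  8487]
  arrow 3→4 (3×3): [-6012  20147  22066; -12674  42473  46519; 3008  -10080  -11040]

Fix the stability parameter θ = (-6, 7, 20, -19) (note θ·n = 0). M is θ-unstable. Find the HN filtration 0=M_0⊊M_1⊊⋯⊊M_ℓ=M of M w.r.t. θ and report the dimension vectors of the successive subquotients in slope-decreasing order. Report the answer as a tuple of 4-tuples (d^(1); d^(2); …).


Barcode: M ≅ I[1,1], I[1,2], I[1,4]^2, I[3,3], I[4,4]. HN layers by μ_θ (5 steps, strictly decreasing):
  μ^(1)=20; μ^(2)=7; μ^(3)=8/3; μ^(4)=-6; μ^(5)=-19

((0, 0, 1, 0); (0, 1, 0, 0); (0, 2, 2, 2); (4, 0, 0, 0); (0, 0, 0, 1))


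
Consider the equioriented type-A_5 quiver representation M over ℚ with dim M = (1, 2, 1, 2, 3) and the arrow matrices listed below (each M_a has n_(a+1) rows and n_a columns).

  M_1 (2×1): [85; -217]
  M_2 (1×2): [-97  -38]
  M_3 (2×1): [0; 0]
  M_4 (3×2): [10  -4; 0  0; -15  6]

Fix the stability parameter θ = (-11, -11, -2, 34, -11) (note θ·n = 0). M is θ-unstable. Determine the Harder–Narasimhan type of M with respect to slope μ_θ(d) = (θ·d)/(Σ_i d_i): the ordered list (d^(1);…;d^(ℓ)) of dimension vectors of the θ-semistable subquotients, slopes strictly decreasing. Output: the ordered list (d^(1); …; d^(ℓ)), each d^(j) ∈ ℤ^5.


Interval decomposition of M: I[1,3], I[2,2], I[4,4], I[4,5], I[5,5]^2.
HN type (ℓ=4): μ^(1)=34; μ^(2)=23/2; μ^(3)=-2; μ^(4)=-11

((0, 0, 0, 1, 0); (0, 0, 0, 1, 1); (0, 0, 1, 0, 0); (1, 2, 0, 0, 2))


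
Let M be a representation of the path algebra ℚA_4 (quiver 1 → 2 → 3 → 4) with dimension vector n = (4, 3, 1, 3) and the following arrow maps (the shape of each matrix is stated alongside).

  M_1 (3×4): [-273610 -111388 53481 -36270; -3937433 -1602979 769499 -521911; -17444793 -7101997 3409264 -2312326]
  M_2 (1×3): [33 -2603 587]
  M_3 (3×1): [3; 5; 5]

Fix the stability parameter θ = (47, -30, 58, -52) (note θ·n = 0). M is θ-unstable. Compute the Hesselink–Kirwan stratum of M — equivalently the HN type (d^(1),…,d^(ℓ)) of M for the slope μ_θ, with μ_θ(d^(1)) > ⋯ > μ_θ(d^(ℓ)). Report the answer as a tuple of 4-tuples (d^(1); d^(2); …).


Interval decomposition of M: I[1,1], I[1,2]^2, I[1,4], I[4,4]^2.
HN type (ℓ=4): μ^(1)=47; μ^(2)=17/2; μ^(3)=23/4; μ^(4)=-52

((1, 0, 0, 0); (2, 2, 0, 0); (1, 1, 1, 1); (0, 0, 0, 2))


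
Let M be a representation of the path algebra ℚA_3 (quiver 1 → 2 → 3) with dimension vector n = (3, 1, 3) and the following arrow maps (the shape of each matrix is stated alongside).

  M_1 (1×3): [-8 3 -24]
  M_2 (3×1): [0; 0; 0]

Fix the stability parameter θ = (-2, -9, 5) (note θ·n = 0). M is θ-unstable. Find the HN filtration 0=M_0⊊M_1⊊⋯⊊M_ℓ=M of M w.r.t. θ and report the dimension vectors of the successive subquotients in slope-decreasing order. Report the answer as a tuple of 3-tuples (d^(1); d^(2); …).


Barcode: M ≅ I[1,1]^2, I[1,2], I[3,3]^3. HN layers by μ_θ (3 steps, strictly decreasing):
  μ^(1)=5; μ^(2)=-2; μ^(3)=-11/2

((0, 0, 3); (2, 0, 0); (1, 1, 0))


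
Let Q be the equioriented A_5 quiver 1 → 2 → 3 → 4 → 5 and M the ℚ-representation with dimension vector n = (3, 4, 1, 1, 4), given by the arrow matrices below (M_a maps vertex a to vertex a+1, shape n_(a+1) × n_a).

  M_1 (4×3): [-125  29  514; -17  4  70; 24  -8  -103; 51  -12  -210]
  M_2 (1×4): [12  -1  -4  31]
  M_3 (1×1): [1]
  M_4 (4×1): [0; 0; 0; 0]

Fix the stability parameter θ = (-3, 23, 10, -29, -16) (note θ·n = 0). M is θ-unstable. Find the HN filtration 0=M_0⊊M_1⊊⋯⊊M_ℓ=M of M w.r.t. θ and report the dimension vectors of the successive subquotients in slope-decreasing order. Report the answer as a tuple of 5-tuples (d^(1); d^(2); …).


Via rank(M_{q-1}∘⋯∘M_p): M ≅ I[1,2]^2, I[1,4], I[2,2], I[5,5]^4.
μ_θ-semistable layers: μ^(1)=23; μ^(2)=4/3; μ^(3)=-3; μ^(4)=-16

((0, 3, 0, 0, 0); (0, 1, 1, 1, 0); (3, 0, 0, 0, 0); (0, 0, 0, 0, 4))


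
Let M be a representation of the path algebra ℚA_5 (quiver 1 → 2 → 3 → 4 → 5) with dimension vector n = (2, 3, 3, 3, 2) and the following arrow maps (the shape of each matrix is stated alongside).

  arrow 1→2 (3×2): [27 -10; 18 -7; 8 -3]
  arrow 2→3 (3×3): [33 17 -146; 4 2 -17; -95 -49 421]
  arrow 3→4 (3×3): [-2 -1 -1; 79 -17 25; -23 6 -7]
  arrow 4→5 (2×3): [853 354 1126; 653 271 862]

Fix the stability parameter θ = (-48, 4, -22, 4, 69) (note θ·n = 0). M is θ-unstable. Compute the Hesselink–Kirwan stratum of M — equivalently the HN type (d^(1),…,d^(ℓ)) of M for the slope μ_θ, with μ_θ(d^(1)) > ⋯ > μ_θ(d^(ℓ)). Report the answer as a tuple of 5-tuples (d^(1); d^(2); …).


Barcode: M ≅ I[1,4], I[1,5], I[2,2], I[3,5]. HN layers by μ_θ (5 steps, strictly decreasing):
  μ^(1)=69; μ^(2)=4; μ^(3)=-9; μ^(4)=-22; μ^(5)=-48

((0, 0, 0, 0, 2); (0, 1, 0, 3, 0); (0, 2, 2, 0, 0); (0, 0, 1, 0, 0); (2, 0, 0, 0, 0))


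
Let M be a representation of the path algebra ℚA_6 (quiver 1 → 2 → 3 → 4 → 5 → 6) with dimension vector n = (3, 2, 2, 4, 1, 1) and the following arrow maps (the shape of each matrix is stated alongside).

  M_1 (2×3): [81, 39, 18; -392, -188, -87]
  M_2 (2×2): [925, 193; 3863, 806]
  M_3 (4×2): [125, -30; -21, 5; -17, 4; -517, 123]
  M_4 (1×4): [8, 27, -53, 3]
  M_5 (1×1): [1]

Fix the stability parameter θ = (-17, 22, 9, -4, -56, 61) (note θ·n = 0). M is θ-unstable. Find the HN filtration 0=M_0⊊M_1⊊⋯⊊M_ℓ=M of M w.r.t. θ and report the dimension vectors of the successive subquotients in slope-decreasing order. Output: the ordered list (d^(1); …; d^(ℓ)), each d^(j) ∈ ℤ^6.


Interval decomposition of M: I[1,1], I[1,4], I[1,6], I[4,4]^2.
HN type (ℓ=5): μ^(1)=61; μ^(2)=9; μ^(3)=-4; μ^(4)=-29/4; μ^(5)=-17

((0, 0, 0, 0, 0, 1); (0, 1, 1, 1, 0, 0); (0, 0, 0, 2, 0, 0); (0, 1, 1, 1, 1, 0); (3, 0, 0, 0, 0, 0))


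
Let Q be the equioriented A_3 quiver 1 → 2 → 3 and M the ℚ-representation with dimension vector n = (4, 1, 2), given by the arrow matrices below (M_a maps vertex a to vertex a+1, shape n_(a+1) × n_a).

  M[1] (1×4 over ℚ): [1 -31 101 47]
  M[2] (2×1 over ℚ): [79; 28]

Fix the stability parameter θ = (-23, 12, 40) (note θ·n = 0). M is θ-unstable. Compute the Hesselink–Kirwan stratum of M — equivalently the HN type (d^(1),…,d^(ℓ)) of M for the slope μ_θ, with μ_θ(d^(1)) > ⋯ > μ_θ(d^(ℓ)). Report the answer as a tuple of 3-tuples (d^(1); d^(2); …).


Interval decomposition of M: I[1,1]^3, I[1,3], I[3,3].
HN type (ℓ=3): μ^(1)=40; μ^(2)=12; μ^(3)=-23

((0, 0, 2); (0, 1, 0); (4, 0, 0))


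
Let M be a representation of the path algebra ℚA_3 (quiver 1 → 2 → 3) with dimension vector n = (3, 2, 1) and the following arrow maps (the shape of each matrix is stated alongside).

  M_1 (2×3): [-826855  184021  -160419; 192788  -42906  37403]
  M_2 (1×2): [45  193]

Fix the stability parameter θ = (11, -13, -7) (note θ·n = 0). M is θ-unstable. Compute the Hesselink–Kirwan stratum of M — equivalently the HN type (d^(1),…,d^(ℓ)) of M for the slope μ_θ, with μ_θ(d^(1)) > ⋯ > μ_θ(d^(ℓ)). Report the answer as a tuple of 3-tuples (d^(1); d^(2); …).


Via rank(M_{q-1}∘⋯∘M_p): M ≅ I[1,1], I[1,2], I[1,3].
μ_θ-semistable layers: μ^(1)=11; μ^(2)=-1; μ^(3)=-3

((1, 0, 0); (1, 1, 0); (1, 1, 1))


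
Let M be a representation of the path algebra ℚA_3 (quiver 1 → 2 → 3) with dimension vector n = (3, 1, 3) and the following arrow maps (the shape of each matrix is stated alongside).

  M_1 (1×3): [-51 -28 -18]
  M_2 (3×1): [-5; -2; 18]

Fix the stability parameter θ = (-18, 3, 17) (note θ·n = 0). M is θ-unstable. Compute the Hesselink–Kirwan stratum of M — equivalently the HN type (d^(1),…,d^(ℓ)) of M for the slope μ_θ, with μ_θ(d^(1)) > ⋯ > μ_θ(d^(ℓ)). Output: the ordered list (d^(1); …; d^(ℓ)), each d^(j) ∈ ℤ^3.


Via rank(M_{q-1}∘⋯∘M_p): M ≅ I[1,1]^2, I[1,3], I[3,3]^2.
μ_θ-semistable layers: μ^(1)=17; μ^(2)=3; μ^(3)=-18

((0, 0, 3); (0, 1, 0); (3, 0, 0))


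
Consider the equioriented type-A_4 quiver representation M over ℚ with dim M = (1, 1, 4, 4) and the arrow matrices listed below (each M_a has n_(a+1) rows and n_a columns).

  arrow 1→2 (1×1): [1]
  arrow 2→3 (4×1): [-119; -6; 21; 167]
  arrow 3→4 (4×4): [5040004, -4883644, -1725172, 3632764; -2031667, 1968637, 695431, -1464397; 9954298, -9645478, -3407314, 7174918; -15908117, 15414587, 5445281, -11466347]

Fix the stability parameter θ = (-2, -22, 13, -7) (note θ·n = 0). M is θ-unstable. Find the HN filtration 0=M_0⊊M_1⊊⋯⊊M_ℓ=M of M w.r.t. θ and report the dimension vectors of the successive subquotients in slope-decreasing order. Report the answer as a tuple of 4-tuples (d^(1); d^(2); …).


Via rank(M_{q-1}∘⋯∘M_p): M ≅ I[1,4], I[3,3]^3, I[4,4]^3.
μ_θ-semistable layers: μ^(1)=13; μ^(2)=3; μ^(3)=-7; μ^(4)=-12

((0, 0, 3, 0); (0, 0, 1, 1); (0, 0, 0, 3); (1, 1, 0, 0))


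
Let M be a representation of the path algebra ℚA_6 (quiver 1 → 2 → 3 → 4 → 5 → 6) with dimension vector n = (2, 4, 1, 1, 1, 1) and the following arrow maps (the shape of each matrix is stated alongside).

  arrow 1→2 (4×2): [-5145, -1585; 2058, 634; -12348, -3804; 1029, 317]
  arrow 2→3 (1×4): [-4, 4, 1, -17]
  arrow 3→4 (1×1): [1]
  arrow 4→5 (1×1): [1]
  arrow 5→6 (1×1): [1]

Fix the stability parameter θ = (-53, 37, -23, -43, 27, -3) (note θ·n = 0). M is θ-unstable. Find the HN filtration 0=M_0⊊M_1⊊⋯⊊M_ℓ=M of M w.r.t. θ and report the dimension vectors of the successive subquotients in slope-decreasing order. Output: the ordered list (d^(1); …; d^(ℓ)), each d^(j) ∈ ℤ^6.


Via rank(M_{q-1}∘⋯∘M_p): M ≅ I[1,1], I[1,6], I[2,2]^3.
μ_θ-semistable layers: μ^(1)=37; μ^(2)=12; μ^(3)=-29/3; μ^(4)=-53

((0, 3, 0, 0, 0, 0); (0, 0, 0, 0, 1, 1); (0, 1, 1, 1, 0, 0); (2, 0, 0, 0, 0, 0))


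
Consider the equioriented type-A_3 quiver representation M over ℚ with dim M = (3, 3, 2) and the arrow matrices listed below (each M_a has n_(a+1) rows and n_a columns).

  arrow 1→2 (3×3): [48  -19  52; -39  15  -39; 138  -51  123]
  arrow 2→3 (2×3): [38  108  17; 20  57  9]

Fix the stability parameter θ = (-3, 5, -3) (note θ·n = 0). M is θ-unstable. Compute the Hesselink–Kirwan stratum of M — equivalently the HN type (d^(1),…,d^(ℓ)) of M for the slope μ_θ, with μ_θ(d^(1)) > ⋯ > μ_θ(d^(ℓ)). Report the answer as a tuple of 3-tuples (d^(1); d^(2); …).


Via rank(M_{q-1}∘⋯∘M_p): M ≅ I[1,2], I[1,3]^2.
μ_θ-semistable layers: μ^(1)=5; μ^(2)=1; μ^(3)=-3

((0, 1, 0); (0, 2, 2); (3, 0, 0))


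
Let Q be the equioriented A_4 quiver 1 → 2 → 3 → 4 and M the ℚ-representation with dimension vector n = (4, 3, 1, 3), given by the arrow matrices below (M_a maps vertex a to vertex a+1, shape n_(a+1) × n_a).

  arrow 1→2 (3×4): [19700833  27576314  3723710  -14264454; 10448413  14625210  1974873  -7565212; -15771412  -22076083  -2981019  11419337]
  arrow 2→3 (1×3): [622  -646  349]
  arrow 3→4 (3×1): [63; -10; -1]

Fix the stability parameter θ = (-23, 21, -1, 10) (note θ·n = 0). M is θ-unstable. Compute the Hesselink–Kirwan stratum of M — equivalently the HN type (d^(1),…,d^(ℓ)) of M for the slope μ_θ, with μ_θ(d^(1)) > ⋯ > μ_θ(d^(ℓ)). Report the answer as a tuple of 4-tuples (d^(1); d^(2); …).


Barcode: M ≅ I[1,1], I[1,2]^2, I[1,4], I[4,4]^2. HN layers by μ_θ (3 steps, strictly decreasing):
  μ^(1)=21; μ^(2)=10; μ^(3)=-23

((0, 2, 0, 0); (0, 1, 1, 3); (4, 0, 0, 0))


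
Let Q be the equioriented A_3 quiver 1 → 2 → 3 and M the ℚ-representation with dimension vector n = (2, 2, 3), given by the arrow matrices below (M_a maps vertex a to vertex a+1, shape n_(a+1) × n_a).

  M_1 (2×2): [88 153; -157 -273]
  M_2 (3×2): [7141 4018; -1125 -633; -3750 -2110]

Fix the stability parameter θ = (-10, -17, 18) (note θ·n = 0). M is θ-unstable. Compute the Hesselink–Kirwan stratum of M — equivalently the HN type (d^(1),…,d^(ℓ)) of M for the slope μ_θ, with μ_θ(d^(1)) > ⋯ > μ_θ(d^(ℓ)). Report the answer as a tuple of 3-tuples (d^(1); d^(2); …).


Interval decomposition of M: I[1,3]^2, I[3,3].
HN type (ℓ=2): μ^(1)=18; μ^(2)=-27/2

((0, 0, 3); (2, 2, 0))


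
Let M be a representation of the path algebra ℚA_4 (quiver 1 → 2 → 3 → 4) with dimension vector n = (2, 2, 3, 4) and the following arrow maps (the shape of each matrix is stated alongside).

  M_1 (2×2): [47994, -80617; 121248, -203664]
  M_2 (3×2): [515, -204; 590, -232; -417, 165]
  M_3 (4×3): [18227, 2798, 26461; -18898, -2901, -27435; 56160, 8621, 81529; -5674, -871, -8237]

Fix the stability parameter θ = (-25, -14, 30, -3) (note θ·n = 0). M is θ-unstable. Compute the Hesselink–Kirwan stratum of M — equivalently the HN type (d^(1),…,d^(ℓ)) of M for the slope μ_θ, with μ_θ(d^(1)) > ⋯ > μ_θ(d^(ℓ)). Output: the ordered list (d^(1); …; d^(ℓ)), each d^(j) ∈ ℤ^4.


Via rank(M_{q-1}∘⋯∘M_p): M ≅ I[1,1], I[1,4], I[2,4], I[3,3], I[4,4]^2.
μ_θ-semistable layers: μ^(1)=30; μ^(2)=27/2; μ^(3)=-3; μ^(4)=-14; μ^(5)=-25

((0, 0, 1, 0); (0, 0, 2, 2); (0, 0, 0, 2); (0, 2, 0, 0); (2, 0, 0, 0))


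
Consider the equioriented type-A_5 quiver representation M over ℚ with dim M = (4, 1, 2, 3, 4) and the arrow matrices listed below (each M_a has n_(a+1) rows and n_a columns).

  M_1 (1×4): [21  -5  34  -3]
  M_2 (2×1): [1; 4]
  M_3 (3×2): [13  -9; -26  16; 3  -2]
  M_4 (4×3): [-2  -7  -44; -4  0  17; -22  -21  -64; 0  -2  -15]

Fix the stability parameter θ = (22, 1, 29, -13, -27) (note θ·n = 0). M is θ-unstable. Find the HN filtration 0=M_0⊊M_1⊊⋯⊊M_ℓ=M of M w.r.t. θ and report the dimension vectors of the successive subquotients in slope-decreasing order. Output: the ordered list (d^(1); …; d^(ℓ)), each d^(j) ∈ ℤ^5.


Interval decomposition of M: I[1,1]^3, I[1,5], I[3,5], I[4,4], I[5,5]^2.
HN type (ℓ=5): μ^(1)=22; μ^(2)=12/5; μ^(3)=-11/3; μ^(4)=-13; μ^(5)=-27

((3, 0, 0, 0, 0); (1, 1, 1, 1, 1); (0, 0, 1, 1, 1); (0, 0, 0, 1, 0); (0, 0, 0, 0, 2))


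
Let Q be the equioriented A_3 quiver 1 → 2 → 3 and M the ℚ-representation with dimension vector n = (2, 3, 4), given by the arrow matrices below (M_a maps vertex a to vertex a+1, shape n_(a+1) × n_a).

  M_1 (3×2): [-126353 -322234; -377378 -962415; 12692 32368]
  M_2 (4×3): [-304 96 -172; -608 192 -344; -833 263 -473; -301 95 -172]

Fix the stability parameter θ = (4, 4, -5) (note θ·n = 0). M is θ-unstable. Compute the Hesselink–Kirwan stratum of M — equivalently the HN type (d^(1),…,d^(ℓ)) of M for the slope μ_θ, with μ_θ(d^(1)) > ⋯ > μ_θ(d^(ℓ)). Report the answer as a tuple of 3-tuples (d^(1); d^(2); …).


Barcode: M ≅ I[1,2], I[1,3], I[2,3], I[3,3]^2. HN layers by μ_θ (4 steps, strictly decreasing):
  μ^(1)=4; μ^(2)=1; μ^(3)=-1/2; μ^(4)=-5

((1, 1, 0); (1, 1, 1); (0, 1, 1); (0, 0, 2))


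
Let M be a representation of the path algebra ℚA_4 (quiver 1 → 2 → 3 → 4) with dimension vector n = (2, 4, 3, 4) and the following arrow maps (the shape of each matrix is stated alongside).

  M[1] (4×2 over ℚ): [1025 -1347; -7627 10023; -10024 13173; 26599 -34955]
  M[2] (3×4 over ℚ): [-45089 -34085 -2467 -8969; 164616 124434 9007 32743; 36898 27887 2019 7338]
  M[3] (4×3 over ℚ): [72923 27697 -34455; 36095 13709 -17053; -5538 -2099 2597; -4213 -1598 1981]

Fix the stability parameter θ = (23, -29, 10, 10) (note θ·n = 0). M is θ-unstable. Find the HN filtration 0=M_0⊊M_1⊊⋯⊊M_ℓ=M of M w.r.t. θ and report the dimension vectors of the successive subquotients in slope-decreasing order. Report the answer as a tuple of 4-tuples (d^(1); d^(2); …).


Interval decomposition of M: I[1,2], I[1,4], I[2,4]^2, I[4,4].
HN type (ℓ=3): μ^(1)=10; μ^(2)=-3; μ^(3)=-29

((0, 0, 3, 4); (2, 2, 0, 0); (0, 2, 0, 0))


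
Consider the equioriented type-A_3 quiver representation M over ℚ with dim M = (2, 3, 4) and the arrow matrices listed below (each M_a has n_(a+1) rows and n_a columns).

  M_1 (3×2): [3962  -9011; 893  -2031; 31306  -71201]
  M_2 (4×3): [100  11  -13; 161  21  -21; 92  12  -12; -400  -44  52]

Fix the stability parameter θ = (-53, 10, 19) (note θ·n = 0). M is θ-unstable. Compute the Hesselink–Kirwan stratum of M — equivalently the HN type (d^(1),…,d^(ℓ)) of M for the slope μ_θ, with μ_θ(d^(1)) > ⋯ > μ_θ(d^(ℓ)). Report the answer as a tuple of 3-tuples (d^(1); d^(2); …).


Barcode: M ≅ I[1,3]^2, I[2,2], I[3,3]^2. HN layers by μ_θ (3 steps, strictly decreasing):
  μ^(1)=19; μ^(2)=10; μ^(3)=-53

((0, 0, 4); (0, 3, 0); (2, 0, 0))


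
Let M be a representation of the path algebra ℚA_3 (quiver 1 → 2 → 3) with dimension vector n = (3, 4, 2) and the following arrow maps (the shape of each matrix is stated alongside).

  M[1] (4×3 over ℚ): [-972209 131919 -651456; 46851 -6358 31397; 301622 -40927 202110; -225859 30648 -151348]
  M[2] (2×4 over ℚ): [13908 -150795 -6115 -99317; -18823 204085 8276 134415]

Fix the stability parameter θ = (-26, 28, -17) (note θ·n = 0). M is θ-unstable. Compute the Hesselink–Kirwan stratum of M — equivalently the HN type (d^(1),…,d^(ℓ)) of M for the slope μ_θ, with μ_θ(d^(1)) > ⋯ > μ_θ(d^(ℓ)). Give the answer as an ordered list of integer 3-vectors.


Via rank(M_{q-1}∘⋯∘M_p): M ≅ I[1,2], I[1,3]^2, I[2,2].
μ_θ-semistable layers: μ^(1)=28; μ^(2)=11/2; μ^(3)=-26

((0, 2, 0); (0, 2, 2); (3, 0, 0))


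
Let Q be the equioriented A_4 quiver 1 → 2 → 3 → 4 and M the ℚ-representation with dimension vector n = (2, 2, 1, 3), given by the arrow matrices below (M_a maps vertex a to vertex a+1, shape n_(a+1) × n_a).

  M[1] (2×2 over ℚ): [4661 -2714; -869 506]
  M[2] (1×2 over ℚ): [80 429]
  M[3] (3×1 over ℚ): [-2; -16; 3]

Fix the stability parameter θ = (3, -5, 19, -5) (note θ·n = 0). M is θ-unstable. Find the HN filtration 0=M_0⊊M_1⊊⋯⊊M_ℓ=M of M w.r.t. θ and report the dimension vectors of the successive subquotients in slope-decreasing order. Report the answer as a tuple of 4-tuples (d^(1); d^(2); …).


Via rank(M_{q-1}∘⋯∘M_p): M ≅ I[1,1], I[1,4], I[2,2], I[4,4]^2.
μ_θ-semistable layers: μ^(1)=7; μ^(2)=3; μ^(3)=-1; μ^(4)=-5

((0, 0, 1, 1); (1, 0, 0, 0); (1, 1, 0, 0); (0, 1, 0, 2))


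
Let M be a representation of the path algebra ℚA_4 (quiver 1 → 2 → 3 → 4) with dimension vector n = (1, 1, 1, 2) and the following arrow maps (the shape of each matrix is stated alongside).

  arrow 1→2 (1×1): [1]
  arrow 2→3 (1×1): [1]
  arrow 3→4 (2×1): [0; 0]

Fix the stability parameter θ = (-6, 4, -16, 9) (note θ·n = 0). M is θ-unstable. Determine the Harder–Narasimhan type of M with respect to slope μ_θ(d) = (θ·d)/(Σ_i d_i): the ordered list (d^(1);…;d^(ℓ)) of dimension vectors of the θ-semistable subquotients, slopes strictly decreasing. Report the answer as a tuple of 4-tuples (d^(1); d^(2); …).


Via rank(M_{q-1}∘⋯∘M_p): M ≅ I[1,3], I[4,4]^2.
μ_θ-semistable layers: μ^(1)=9; μ^(2)=-6

((0, 0, 0, 2); (1, 1, 1, 0))


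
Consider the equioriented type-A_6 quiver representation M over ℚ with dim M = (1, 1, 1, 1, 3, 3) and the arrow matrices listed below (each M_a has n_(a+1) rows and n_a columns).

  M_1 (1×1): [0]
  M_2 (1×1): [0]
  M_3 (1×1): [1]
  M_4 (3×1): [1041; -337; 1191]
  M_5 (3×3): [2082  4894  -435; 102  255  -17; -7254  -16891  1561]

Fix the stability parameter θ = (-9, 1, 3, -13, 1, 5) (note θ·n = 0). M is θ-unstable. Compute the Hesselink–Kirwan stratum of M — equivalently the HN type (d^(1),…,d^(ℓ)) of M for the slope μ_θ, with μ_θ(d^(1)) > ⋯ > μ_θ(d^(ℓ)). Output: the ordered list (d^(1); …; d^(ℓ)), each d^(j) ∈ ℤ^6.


Via rank(M_{q-1}∘⋯∘M_p): M ≅ I[1,1], I[2,2], I[3,6], I[5,5], I[5,6], I[6,6].
μ_θ-semistable layers: μ^(1)=5; μ^(2)=1; μ^(3)=-5; μ^(4)=-9

((0, 0, 0, 0, 0, 3); (0, 1, 0, 0, 3, 0); (0, 0, 1, 1, 0, 0); (1, 0, 0, 0, 0, 0))


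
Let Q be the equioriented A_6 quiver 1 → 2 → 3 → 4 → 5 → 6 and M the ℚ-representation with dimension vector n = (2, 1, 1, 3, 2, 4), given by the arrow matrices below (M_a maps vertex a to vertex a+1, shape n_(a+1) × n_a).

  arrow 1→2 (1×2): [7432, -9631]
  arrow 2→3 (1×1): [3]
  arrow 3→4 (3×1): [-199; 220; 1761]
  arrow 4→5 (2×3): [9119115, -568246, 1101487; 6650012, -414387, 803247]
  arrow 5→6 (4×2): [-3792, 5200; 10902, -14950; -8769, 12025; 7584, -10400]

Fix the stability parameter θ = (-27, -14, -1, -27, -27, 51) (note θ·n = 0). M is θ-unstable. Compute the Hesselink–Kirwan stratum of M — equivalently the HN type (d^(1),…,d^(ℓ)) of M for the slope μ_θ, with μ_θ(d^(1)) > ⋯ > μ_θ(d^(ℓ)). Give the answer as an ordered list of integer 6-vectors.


Via rank(M_{q-1}∘⋯∘M_p): M ≅ I[1,1], I[1,6], I[4,4], I[4,5], I[6,6]^3.
μ_θ-semistable layers: μ^(1)=51; μ^(2)=-69/4; μ^(3)=-27

((0, 0, 0, 0, 0, 4); (0, 1, 1, 1, 1, 0); (2, 0, 0, 2, 1, 0))


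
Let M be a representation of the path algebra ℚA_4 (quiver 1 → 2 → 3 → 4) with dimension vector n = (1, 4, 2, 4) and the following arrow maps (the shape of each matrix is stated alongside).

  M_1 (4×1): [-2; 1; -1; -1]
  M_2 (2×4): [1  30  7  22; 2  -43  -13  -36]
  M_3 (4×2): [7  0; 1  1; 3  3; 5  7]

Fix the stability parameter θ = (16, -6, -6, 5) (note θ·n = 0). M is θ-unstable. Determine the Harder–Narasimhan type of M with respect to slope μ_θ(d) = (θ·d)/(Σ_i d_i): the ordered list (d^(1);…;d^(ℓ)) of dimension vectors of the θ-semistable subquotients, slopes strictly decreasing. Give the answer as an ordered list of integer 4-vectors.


Interval decomposition of M: I[1,4], I[2,2]^2, I[2,4], I[4,4]^2.
HN type (ℓ=3): μ^(1)=5; μ^(2)=4/3; μ^(3)=-6

((0, 0, 0, 4); (1, 1, 1, 0); (0, 3, 1, 0))


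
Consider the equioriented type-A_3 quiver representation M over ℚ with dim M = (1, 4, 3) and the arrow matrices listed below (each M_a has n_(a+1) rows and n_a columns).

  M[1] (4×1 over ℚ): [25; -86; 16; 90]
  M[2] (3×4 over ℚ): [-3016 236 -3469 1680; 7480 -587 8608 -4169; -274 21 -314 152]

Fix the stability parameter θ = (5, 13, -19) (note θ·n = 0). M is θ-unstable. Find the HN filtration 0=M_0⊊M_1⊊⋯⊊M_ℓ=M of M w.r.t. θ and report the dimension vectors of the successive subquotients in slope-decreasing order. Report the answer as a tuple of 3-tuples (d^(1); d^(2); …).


Interval decomposition of M: I[1,2], I[2,3]^3.
HN type (ℓ=3): μ^(1)=13; μ^(2)=5; μ^(3)=-3

((0, 1, 0); (1, 0, 0); (0, 3, 3))


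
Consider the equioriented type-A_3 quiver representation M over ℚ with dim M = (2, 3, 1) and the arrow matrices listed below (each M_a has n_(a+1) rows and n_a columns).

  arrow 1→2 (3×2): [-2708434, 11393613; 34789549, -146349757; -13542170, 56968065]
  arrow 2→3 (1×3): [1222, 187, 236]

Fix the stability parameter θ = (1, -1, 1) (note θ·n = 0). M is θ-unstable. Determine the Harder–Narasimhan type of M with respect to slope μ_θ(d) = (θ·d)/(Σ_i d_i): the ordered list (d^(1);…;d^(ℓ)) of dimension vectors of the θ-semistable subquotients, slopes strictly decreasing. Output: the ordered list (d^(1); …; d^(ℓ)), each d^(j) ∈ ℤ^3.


Interval decomposition of M: I[1,2], I[1,3], I[2,2].
HN type (ℓ=3): μ^(1)=1; μ^(2)=0; μ^(3)=-1

((0, 0, 1); (2, 2, 0); (0, 1, 0))


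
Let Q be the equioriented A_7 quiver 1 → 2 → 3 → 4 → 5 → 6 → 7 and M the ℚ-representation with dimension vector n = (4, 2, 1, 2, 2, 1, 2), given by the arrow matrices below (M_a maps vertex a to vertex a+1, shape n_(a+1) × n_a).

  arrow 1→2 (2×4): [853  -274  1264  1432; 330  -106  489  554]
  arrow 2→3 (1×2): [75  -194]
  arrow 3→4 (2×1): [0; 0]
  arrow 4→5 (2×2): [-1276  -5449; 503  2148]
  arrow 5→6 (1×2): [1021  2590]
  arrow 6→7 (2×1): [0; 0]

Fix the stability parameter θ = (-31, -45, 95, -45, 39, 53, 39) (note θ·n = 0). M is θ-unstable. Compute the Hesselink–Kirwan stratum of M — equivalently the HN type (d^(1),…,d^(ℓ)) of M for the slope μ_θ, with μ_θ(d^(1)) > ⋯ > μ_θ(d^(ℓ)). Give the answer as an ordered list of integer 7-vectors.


Via rank(M_{q-1}∘⋯∘M_p): M ≅ I[1,1]^2, I[1,2], I[1,3], I[4,5], I[4,6], I[7,7]^2.
μ_θ-semistable layers: μ^(1)=95; μ^(2)=53; μ^(3)=39; μ^(4)=-31; μ^(5)=-38; μ^(6)=-45

((0, 0, 1, 0, 0, 0, 0); (0, 0, 0, 0, 0, 1, 0); (0, 0, 0, 0, 2, 0, 2); (2, 0, 0, 0, 0, 0, 0); (2, 2, 0, 0, 0, 0, 0); (0, 0, 0, 2, 0, 0, 0))


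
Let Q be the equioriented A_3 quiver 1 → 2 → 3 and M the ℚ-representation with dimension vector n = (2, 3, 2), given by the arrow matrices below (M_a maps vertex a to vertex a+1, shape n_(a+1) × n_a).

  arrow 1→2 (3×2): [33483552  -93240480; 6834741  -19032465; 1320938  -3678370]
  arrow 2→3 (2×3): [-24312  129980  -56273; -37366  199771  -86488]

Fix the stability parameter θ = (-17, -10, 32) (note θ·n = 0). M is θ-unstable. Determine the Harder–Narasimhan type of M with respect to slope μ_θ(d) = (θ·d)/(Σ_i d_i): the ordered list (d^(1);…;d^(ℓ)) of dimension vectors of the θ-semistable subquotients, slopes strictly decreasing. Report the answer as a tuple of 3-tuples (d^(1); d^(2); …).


Interval decomposition of M: I[1,1], I[1,3], I[2,2], I[2,3].
HN type (ℓ=3): μ^(1)=32; μ^(2)=-10; μ^(3)=-17

((0, 0, 2); (0, 3, 0); (2, 0, 0))


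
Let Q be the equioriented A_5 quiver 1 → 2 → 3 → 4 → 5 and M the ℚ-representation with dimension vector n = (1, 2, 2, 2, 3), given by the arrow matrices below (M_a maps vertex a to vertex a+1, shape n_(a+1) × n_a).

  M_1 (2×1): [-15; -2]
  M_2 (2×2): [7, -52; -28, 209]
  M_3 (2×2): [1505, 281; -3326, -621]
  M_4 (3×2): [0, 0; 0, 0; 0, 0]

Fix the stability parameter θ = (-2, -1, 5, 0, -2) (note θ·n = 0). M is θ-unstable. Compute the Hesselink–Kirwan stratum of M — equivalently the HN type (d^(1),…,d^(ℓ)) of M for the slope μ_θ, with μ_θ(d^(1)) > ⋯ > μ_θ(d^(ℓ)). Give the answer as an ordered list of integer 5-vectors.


Via rank(M_{q-1}∘⋯∘M_p): M ≅ I[1,4], I[2,4], I[5,5]^3.
μ_θ-semistable layers: μ^(1)=5/2; μ^(2)=-1; μ^(3)=-2

((0, 0, 2, 2, 0); (0, 2, 0, 0, 0); (1, 0, 0, 0, 3))


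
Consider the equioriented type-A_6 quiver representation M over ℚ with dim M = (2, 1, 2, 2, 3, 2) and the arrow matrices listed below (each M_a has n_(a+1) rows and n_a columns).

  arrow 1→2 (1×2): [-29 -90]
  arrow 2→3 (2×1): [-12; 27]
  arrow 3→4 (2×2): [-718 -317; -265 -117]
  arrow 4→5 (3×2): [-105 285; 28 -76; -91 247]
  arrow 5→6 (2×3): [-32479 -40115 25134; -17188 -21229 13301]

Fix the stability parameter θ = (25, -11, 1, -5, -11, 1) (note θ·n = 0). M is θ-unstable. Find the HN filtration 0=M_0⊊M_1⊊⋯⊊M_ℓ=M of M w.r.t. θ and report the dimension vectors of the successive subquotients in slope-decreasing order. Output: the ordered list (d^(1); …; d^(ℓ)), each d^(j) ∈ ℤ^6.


Via rank(M_{q-1}∘⋯∘M_p): M ≅ I[1,1], I[1,4], I[3,6], I[5,5], I[5,6].
μ_θ-semistable layers: μ^(1)=25; μ^(2)=5/2; μ^(3)=1; μ^(4)=-5; μ^(5)=-11

((1, 0, 0, 0, 0, 0); (1, 1, 1, 1, 0, 0); (0, 0, 0, 0, 0, 2); (0, 0, 1, 1, 1, 0); (0, 0, 0, 0, 2, 0))


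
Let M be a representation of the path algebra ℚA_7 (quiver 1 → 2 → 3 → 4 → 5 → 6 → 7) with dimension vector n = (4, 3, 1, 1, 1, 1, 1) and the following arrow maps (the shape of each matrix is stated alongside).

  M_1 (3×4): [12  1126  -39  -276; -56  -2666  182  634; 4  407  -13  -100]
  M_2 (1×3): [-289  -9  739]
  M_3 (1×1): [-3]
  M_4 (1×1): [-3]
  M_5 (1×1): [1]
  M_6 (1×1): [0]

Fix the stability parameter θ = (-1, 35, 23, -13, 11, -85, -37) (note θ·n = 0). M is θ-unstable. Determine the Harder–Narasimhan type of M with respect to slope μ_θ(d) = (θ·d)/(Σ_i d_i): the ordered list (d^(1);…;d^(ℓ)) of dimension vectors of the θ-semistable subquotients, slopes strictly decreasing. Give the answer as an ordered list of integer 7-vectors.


Interval decomposition of M: I[1,1], I[1,2]^2, I[1,6], I[7,7].
HN type (ℓ=4): μ^(1)=35; μ^(2)=-1; μ^(3)=-5; μ^(4)=-37

((0, 2, 0, 0, 0, 0, 0); (3, 0, 0, 0, 0, 0, 0); (1, 1, 1, 1, 1, 1, 0); (0, 0, 0, 0, 0, 0, 1))


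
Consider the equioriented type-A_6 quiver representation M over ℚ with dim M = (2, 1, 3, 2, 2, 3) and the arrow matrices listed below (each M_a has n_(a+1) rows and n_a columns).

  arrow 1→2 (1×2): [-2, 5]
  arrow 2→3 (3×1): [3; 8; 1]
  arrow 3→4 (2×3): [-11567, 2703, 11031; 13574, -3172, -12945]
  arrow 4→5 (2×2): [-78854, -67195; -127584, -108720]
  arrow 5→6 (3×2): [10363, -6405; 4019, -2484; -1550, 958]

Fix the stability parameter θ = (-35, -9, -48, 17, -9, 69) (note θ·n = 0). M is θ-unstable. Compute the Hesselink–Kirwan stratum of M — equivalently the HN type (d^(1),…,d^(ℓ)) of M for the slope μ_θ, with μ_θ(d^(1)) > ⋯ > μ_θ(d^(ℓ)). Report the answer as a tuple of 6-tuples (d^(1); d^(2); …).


Via rank(M_{q-1}∘⋯∘M_p): M ≅ I[1,1], I[1,6], I[3,3], I[3,4], I[5,6], I[6,6].
μ_θ-semistable layers: μ^(1)=69; μ^(2)=17; μ^(3)=4; μ^(4)=-9; μ^(5)=-57/2; μ^(6)=-35; μ^(7)=-48

((0, 0, 0, 0, 0, 3); (0, 0, 0, 1, 0, 0); (0, 0, 0, 1, 1, 0); (0, 0, 0, 0, 1, 0); (0, 1, 1, 0, 0, 0); (2, 0, 0, 0, 0, 0); (0, 0, 2, 0, 0, 0))


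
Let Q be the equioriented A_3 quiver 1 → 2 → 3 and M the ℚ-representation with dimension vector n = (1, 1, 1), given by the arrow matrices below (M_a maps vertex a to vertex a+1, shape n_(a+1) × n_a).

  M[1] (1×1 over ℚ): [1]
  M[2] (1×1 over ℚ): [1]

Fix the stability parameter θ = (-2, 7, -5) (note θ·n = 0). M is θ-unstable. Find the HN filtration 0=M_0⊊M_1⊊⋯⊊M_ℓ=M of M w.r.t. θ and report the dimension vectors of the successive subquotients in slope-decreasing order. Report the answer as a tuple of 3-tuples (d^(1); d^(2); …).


Barcode: M ≅ I[1,3]. HN layers by μ_θ (2 steps, strictly decreasing):
  μ^(1)=1; μ^(2)=-2

((0, 1, 1); (1, 0, 0))


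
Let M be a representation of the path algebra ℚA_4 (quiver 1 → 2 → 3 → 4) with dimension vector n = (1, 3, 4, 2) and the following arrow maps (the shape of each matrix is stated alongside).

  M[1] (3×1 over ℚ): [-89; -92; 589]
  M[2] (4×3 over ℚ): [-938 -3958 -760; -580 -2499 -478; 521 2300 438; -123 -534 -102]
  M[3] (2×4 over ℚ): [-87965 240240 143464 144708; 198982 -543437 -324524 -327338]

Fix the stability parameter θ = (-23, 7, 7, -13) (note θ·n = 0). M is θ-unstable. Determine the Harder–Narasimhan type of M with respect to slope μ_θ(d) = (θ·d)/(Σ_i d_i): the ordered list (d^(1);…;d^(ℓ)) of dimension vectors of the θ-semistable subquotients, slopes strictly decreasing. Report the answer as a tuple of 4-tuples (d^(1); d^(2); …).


Barcode: M ≅ I[1,4], I[2,2], I[2,4], I[3,3]^2. HN layers by μ_θ (3 steps, strictly decreasing):
  μ^(1)=7; μ^(2)=1/3; μ^(3)=-23

((0, 1, 2, 0); (0, 2, 2, 2); (1, 0, 0, 0))


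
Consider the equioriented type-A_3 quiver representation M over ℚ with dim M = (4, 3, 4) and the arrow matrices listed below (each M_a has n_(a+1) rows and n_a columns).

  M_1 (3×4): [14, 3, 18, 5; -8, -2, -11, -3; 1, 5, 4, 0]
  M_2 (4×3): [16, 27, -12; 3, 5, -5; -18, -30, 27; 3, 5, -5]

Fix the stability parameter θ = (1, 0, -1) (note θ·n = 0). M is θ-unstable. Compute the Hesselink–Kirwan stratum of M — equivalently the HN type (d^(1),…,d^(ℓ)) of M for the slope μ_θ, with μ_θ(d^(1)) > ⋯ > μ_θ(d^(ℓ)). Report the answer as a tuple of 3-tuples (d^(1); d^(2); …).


Barcode: M ≅ I[1,1], I[1,3]^3, I[3,3]. HN layers by μ_θ (3 steps, strictly decreasing):
  μ^(1)=1; μ^(2)=0; μ^(3)=-1

((1, 0, 0); (3, 3, 3); (0, 0, 1))


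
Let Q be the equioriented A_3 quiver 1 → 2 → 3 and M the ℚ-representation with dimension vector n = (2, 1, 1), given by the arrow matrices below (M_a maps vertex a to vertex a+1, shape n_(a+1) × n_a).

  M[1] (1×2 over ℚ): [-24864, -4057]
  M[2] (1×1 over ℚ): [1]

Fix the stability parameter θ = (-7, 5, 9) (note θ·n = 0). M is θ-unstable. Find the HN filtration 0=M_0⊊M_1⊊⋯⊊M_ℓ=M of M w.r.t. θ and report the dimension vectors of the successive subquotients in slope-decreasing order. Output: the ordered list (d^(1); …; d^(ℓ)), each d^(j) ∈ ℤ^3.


Barcode: M ≅ I[1,1], I[1,3]. HN layers by μ_θ (3 steps, strictly decreasing):
  μ^(1)=9; μ^(2)=5; μ^(3)=-7

((0, 0, 1); (0, 1, 0); (2, 0, 0))


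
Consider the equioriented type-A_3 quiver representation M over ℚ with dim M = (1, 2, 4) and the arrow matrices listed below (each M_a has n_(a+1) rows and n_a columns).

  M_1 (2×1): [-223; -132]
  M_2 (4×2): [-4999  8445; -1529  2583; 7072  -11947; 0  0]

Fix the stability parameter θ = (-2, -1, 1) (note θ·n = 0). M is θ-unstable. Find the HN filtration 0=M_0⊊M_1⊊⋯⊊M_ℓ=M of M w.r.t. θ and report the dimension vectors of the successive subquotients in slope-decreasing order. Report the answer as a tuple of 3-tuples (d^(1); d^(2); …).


Via rank(M_{q-1}∘⋯∘M_p): M ≅ I[1,3], I[2,3], I[3,3]^2.
μ_θ-semistable layers: μ^(1)=1; μ^(2)=-1; μ^(3)=-2

((0, 0, 4); (0, 2, 0); (1, 0, 0))


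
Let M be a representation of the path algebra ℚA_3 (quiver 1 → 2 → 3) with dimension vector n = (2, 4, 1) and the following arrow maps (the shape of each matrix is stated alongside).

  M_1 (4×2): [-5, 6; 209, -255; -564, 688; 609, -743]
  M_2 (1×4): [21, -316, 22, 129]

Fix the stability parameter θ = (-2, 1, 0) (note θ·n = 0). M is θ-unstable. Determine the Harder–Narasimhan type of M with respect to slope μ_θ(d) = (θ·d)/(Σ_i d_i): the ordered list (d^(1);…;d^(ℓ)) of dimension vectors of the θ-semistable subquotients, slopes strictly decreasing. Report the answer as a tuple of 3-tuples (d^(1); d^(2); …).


Interval decomposition of M: I[1,2], I[1,3], I[2,2]^2.
HN type (ℓ=3): μ^(1)=1; μ^(2)=1/2; μ^(3)=-2

((0, 3, 0); (0, 1, 1); (2, 0, 0))


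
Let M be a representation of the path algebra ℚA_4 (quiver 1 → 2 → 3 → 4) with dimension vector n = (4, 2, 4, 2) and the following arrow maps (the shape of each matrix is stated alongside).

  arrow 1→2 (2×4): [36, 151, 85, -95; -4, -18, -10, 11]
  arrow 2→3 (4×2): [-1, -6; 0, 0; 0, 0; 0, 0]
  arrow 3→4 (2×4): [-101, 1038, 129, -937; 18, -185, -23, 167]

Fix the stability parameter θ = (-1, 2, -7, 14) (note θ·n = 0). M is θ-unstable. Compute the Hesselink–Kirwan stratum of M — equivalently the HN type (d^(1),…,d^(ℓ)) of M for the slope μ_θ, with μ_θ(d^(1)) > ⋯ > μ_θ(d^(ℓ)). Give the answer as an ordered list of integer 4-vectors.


Via rank(M_{q-1}∘⋯∘M_p): M ≅ I[1,1]^2, I[1,2], I[1,4], I[3,3]^2, I[3,4].
μ_θ-semistable layers: μ^(1)=14; μ^(2)=2; μ^(3)=-1; μ^(4)=-2; μ^(5)=-7

((0, 0, 0, 2); (0, 1, 0, 0); (3, 0, 0, 0); (1, 1, 1, 0); (0, 0, 3, 0))
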